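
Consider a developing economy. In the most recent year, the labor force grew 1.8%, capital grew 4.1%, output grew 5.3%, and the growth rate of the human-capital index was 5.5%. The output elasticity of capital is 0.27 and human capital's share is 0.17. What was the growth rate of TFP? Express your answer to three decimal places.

TFP growth was 2.250%.

Labor's share = 1 − 0.27 − 0.17 = 0.56.
Capital: 0.27 × 4.1 = 1.107 pp.
The human-capital index: 0.17 × 5.5 = 0.935 pp.
The labor force: 0.56 × 1.8 = 1.008 pp.
TFP growth = 5.3 − 3.05 = 2.25%.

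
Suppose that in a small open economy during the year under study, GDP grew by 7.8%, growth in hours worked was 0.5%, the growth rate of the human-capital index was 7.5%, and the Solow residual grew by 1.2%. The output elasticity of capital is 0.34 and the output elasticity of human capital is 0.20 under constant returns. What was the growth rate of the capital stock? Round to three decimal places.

14.324%

Labor's share = 1 − 0.34 − 0.2 = 0.46.
gY = gA + 0.2×7.5 + 0.46×0.5 + 0.34×g.
0.34×g = 7.8 − 1.2 − 1.73 = 4.87.
g = 4.87 / 0.34 = 14.32353%.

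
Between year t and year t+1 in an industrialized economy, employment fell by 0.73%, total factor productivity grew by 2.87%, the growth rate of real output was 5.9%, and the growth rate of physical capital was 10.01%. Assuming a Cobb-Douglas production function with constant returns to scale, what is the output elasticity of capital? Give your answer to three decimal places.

gY = gA + α·gK + (1−α)·gL, so gY − gA − gL = α(gK − gL).
5.9 − 2.87 + 0.73 = α × (10.01 − (-0.73)).
3.76 = 10.74 α, so α = 0.35009.

The output elasticity of capital is 0.350.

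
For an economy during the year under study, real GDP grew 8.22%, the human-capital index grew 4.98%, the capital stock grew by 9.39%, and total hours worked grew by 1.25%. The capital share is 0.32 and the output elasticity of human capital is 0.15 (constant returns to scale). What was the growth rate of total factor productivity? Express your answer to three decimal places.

Total factor productivity growth was 3.806%.

Labor's share = 1 − 0.32 − 0.15 = 0.53.
The capital stock: 0.32 × 9.39 = 3.0048 pp.
The human-capital index: 0.15 × 4.98 = 0.747 pp.
Total hours worked: 0.53 × 1.25 = 0.6625 pp.
TFP growth = 8.22 − 4.4143 = 3.8057%.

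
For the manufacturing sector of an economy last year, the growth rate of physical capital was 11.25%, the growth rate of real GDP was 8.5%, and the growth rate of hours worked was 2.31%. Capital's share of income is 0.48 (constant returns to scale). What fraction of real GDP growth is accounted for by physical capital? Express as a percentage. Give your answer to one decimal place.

Physical capital contributed 0.48 × 11.25 = 5.4 pp.
Share of growth = 5.4 / 8.5 × 100 = 63.529%.

63.5%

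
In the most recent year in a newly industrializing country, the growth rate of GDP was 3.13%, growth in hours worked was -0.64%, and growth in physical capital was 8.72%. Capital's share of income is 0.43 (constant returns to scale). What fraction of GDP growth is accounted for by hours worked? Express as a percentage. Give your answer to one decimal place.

Labor's share = 1 − 0.43 = 0.57.
Hours worked contributed 0.57 × (-0.64) = -0.3648 pp.
Share of growth = -0.3648 / 3.13 × 100 = -11.655%.

-11.7%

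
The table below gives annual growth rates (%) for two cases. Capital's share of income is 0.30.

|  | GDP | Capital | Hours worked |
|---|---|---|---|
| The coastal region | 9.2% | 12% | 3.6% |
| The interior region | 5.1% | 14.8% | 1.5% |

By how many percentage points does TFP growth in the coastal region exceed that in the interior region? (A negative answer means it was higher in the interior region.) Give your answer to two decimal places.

Labor's share = 1 − 0.3 = 0.7.
The coastal region: TFP = 9.2 − 3.6 − 2.52 = 3.08%.
The interior region: TFP = 5.1 − 4.44 − 1.05 = -0.39%.
Difference = 3.08 − (-0.39) = 3.47 pp.

3.47 percentage points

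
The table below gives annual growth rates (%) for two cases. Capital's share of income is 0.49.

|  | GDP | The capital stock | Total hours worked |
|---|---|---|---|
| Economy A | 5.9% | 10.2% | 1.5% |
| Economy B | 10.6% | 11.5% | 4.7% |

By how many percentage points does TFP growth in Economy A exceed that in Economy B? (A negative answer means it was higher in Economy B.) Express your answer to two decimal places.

Labor's share = 1 − 0.49 = 0.51.
Economy A: TFP = 5.9 − 4.998 − 0.765 = 0.137%.
Economy B: TFP = 10.6 − 5.635 − 2.397 = 2.568%.
Difference = 0.137 − (2.568) = -2.431 pp.

-2.43 percentage points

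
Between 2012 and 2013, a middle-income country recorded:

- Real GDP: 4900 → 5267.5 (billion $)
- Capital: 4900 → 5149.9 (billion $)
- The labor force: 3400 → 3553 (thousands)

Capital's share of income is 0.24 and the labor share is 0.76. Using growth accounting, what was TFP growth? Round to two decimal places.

Real GDP growth = (5267.5 − 4900) / 4900 = 7.5%.
Capital growth = (5149.9 − 4900) / 4900 = 5.1%.
The labor force growth = (3553 − 3400) / 3400 = 4.5%.
Labor's share = 1 − 0.24 = 0.76.
Capital: 0.24 × 5.1 = 1.224 pp.
The labor force: 0.76 × 4.5 = 3.42 pp.
TFP growth = 7.5 − 4.644 = 2.856%.

2.86%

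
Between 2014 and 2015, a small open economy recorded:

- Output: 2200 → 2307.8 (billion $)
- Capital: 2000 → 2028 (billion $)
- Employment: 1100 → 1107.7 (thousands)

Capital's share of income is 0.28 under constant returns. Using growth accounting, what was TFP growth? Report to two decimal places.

Output growth = (2307.8 − 2200) / 2200 = 4.9%.
Capital growth = (2028 − 2000) / 2000 = 1.4%.
Employment growth = (1107.7 − 1100) / 1100 = 0.7%.
Labor's share = 1 − 0.28 = 0.72.
Capital: 0.28 × 1.4 = 0.392 pp.
Employment: 0.72 × 0.7 = 0.504 pp.
TFP growth = 4.9 − 0.896 = 4.004%.

4.00%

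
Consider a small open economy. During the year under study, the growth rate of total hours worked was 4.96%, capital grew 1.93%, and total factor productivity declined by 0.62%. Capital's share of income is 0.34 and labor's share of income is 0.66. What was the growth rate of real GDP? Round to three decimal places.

3.310%

Labor's share = 1 − 0.34 = 0.66.
Capital: 0.34 × 1.93 = 0.6562 pp.
Total hours worked: 0.66 × 4.96 = 3.2736 pp.
Output growth = -0.62 + 3.9298 = 3.3098%.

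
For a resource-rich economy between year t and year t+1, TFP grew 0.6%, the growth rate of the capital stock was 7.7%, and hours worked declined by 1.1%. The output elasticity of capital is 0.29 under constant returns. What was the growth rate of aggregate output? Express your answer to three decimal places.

Labor's share = 1 − 0.29 = 0.71.
The capital stock: 0.29 × 7.7 = 2.233 pp.
Hours worked: 0.71 × (-1.1) = -0.781 pp.
Output growth = 0.6 + 1.452 = 2.052%.

Aggregate output growth was 2.052%.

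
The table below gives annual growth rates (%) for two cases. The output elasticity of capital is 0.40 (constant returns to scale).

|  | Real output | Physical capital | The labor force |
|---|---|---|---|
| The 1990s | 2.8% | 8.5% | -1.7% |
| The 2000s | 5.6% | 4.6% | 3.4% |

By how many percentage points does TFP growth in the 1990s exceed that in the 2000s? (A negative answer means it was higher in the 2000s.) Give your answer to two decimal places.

-1.30 percentage points

Labor's share = 1 − 0.4 = 0.6.
The 1990s: TFP = 2.8 − 3.4 + 1.02 = 0.42%.
The 2000s: TFP = 5.6 − 1.84 − 2.04 = 1.72%.
Difference = 0.42 − (1.72) = -1.3 pp.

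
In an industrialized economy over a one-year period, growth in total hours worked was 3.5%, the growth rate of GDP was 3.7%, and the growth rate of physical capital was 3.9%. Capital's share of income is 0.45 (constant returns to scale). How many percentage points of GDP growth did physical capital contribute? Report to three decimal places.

Contribution = share × growth = 0.45 × 3.9 = 1.755 pp.

1.755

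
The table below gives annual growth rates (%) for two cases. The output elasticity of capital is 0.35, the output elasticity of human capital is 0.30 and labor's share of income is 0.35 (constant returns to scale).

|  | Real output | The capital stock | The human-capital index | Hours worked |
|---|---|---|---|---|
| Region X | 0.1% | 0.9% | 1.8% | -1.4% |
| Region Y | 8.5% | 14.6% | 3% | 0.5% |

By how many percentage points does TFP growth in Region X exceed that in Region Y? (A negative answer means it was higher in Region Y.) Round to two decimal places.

Labor's share = 1 − 0.35 − 0.3 = 0.35.
Region X: TFP = 0.1 − 0.315 − 0.54 + 0.49 = -0.265%.
Region Y: TFP = 8.5 − 5.11 − 0.9 − 0.175 = 2.315%.
Difference = -0.265 − (2.315) = -2.58 pp.

-2.58 percentage points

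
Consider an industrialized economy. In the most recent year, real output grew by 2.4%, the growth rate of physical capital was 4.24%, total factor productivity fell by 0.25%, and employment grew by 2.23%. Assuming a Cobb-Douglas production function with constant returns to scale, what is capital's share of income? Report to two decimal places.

Capital's share of income is 0.21.

gY = gA + α·gK + (1−α)·gL, so gY − gA − gL = α(gK − gL).
2.4 + 0.25 − 2.23 = α × (4.24 − 2.23).
0.42 = 2.01 α, so α = 0.209.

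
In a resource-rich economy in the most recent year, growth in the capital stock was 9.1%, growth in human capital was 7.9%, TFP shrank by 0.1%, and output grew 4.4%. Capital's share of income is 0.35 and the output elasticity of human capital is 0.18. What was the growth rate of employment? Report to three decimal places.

Labor's share = 1 − 0.35 − 0.18 = 0.47.
gY = gA + 0.35×9.1 + 0.18×7.9 + 0.47×g.
0.47×g = 4.4 + 0.1 − 4.607 = -0.107.
g = -0.107 / 0.47 = -0.22766%.

-0.228%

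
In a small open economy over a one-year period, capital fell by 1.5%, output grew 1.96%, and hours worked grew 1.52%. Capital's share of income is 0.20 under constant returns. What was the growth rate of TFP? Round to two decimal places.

Labor's share = 1 − 0.2 = 0.8.
Capital: 0.2 × (-1.5) = -0.3 pp.
Hours worked: 0.8 × 1.52 = 1.216 pp.
TFP growth = 1.96 − 0.916 = 1.044%.

1.04%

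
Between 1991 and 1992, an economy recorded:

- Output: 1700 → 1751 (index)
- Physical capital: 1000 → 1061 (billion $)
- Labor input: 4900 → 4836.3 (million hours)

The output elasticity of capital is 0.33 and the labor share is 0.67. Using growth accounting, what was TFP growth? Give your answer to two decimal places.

1.86%

Output growth = (1751 − 1700) / 1700 = 3%.
Physical capital growth = (1061 − 1000) / 1000 = 6.1%.
Labor input growth = (4836.3 − 4900) / 4900 = -1.3%.
Labor's share = 1 − 0.33 = 0.67.
Physical capital: 0.33 × 6.1 = 2.013 pp.
Labor input: 0.67 × (-1.3) = -0.871 pp.
TFP growth = 3 − 1.142 = 1.858%.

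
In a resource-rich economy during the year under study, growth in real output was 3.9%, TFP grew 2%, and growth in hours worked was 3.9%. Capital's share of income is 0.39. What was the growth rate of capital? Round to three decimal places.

-1.228%

Labor's share = 1 − 0.39 = 0.61.
gY = gA + 0.61×3.9 + 0.39×g.
0.39×g = 3.9 − 2 − 2.379 = -0.479.
g = -0.479 / 0.39 = -1.22821%.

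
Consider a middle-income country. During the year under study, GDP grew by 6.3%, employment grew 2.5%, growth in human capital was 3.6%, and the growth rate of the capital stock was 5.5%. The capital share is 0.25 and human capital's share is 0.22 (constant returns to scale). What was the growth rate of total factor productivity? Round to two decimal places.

2.81%

Labor's share = 1 − 0.25 − 0.22 = 0.53.
The capital stock: 0.25 × 5.5 = 1.375 pp.
Human capital: 0.22 × 3.6 = 0.792 pp.
Employment: 0.53 × 2.5 = 1.325 pp.
TFP growth = 6.3 − 3.492 = 2.808%.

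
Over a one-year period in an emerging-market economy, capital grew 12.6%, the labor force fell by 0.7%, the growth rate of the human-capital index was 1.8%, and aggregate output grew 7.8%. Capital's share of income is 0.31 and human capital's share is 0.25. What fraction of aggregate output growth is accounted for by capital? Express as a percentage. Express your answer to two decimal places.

Capital accounted for 50.08% of growth.

Capital contributed 0.31 × 12.6 = 3.906 pp.
Share of growth = 3.906 / 7.8 × 100 = 50.0769%.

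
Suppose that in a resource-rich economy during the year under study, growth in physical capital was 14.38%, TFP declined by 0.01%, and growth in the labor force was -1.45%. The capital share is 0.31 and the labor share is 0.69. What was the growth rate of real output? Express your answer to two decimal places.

Labor's share = 1 − 0.31 = 0.69.
Physical capital: 0.31 × 14.38 = 4.4578 pp.
The labor force: 0.69 × (-1.45) = -1.0005 pp.
Output growth = -0.01 + 3.4573 = 3.4473%.

3.45%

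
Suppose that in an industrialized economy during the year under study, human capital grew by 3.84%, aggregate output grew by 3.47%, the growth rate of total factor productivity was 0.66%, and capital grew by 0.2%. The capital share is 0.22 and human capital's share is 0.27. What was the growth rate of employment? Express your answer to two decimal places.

Labor's share = 1 − 0.22 − 0.27 = 0.51.
gY = gA + 0.22×0.2 + 0.27×3.84 + 0.51×g.
0.51×g = 3.47 − 0.66 − 1.0808 = 1.7292.
g = 1.7292 / 0.51 = 3.3906%.

3.39%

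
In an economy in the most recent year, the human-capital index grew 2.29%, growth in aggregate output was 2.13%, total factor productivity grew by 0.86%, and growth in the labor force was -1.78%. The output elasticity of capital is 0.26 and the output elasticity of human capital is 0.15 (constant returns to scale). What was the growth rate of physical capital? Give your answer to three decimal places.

Labor's share = 1 − 0.26 − 0.15 = 0.59.
gY = gA + 0.15×2.29 + 0.59×(-1.78) + 0.26×g.
0.26×g = 2.13 − 0.86 + 0.7067 = 1.9767.
g = 1.9767 / 0.26 = 7.60269%.

7.603%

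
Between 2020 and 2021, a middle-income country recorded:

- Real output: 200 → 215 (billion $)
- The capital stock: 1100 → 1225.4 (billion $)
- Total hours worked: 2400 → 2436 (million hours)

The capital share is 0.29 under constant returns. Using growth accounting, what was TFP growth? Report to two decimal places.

3.13%

Real output growth = (215 − 200) / 200 = 7.5%.
The capital stock growth = (1225.4 − 1100) / 1100 = 11.4%.
Total hours worked growth = (2436 − 2400) / 2400 = 1.5%.
Labor's share = 1 − 0.29 = 0.71.
The capital stock: 0.29 × 11.4 = 3.306 pp.
Total hours worked: 0.71 × 1.5 = 1.065 pp.
TFP growth = 7.5 − 4.371 = 3.129%.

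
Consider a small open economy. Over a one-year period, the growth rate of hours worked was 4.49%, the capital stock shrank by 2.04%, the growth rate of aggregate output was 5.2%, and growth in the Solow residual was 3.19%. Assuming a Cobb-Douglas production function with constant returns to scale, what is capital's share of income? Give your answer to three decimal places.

α = 0.380

gY = gA + α·gK + (1−α)·gL, so gY − gA − gL = α(gK − gL).
5.2 − 3.19 − 4.49 = α × (-2.04 − 4.49).
-2.48 = -6.53 α, so α = 0.37979.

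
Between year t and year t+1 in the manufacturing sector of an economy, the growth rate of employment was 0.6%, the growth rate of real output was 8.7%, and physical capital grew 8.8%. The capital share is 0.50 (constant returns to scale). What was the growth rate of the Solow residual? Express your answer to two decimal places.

Labor's share = 1 − 0.5 = 0.5.
Physical capital: 0.5 × 8.8 = 4.4 pp.
Employment: 0.5 × 0.6 = 0.3 pp.
TFP growth = 8.7 − 4.7 = 4%.

4.00%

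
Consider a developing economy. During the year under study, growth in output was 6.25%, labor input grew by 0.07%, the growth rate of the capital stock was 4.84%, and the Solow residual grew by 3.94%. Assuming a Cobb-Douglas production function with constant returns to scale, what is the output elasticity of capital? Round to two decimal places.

α = 0.47

gY = gA + α·gK + (1−α)·gL, so gY − gA − gL = α(gK − gL).
6.25 − 3.94 − 0.07 = α × (4.84 − 0.07).
2.24 = 4.77 α, so α = 0.4696.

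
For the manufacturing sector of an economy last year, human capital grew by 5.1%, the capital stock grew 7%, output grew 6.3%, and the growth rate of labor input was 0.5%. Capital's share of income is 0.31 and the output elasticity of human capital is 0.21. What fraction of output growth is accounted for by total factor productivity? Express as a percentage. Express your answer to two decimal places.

44.75%

Labor's share = 1 − 0.31 − 0.21 = 0.48.
The capital stock: 0.31 × 7 = 2.17 pp.
Human capital: 0.21 × 5.1 = 1.071 pp.
Labor input: 0.48 × 0.5 = 0.24 pp.
TFP growth = 6.3 − 3.481 = 2.819%.
TFP share of growth = 2.819 / 6.3 × 100 = 44.746%.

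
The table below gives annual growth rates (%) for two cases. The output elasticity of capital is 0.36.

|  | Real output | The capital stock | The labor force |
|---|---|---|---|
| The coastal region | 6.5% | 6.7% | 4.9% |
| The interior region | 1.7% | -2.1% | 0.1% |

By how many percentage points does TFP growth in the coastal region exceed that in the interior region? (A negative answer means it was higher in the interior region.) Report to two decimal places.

Labor's share = 1 − 0.36 = 0.64.
The coastal region: TFP = 6.5 − 2.412 − 3.136 = 0.952%.
The interior region: TFP = 1.7 + 0.756 − 0.064 = 2.392%.
Difference = 0.952 − (2.392) = -1.44 pp.

-1.44 percentage points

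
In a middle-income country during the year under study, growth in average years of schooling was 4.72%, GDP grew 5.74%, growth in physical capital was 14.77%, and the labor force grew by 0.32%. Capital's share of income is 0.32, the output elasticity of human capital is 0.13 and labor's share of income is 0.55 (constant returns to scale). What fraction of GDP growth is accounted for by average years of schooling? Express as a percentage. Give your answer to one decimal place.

10.7%

Average years of schooling contributed 0.13 × 4.72 = 0.6136 pp.
Share of growth = 0.6136 / 5.74 × 100 = 10.69%.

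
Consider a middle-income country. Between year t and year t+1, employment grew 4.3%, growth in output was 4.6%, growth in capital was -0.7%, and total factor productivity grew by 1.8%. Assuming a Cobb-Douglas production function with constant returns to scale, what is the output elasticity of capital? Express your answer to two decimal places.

The output elasticity of capital is 0.30.

gY = gA + α·gK + (1−α)·gL, so gY − gA − gL = α(gK − gL).
4.6 − 1.8 − 4.3 = α × (-0.7 − 4.3).
-1.5 = -5 α, so α = 0.3.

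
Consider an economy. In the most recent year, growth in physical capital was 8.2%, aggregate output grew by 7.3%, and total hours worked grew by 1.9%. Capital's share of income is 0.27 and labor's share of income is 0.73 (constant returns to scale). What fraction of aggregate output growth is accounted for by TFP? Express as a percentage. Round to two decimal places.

TFP accounted for 50.67% of growth.

Labor's share = 1 − 0.27 = 0.73.
Physical capital: 0.27 × 8.2 = 2.214 pp.
Total hours worked: 0.73 × 1.9 = 1.387 pp.
TFP growth = 7.3 − 3.601 = 3.699%.
TFP share of growth = 3.699 / 7.3 × 100 = 50.6712%.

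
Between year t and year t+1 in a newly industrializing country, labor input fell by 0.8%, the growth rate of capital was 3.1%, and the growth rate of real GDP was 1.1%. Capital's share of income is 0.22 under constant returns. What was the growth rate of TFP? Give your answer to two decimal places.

Labor's share = 1 − 0.22 = 0.78.
Capital: 0.22 × 3.1 = 0.682 pp.
Labor input: 0.78 × (-0.8) = -0.624 pp.
TFP growth = 1.1 − 0.058 = 1.042%.

TFP growth was 1.04%.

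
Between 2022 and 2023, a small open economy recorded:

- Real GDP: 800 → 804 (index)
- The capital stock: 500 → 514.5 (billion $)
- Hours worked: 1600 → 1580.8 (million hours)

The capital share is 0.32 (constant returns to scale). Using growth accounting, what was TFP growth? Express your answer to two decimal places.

Real GDP growth = (804 − 800) / 800 = 0.5%.
The capital stock growth = (514.5 − 500) / 500 = 2.9%.
Hours worked growth = (1580.8 − 1600) / 1600 = -1.2%.
Labor's share = 1 − 0.32 = 0.68.
The capital stock: 0.32 × 2.9 = 0.928 pp.
Hours worked: 0.68 × (-1.2) = -0.816 pp.
TFP growth = 0.5 − 0.112 = 0.388%.

0.39%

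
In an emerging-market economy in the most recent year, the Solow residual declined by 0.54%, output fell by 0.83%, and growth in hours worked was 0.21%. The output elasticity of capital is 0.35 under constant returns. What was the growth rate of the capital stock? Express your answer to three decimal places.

-1.219%

Labor's share = 1 − 0.35 = 0.65.
gY = gA + 0.65×0.21 + 0.35×g.
0.35×g = -0.83 + 0.54 − 0.1365 = -0.4265.
g = -0.4265 / 0.35 = -1.21857%.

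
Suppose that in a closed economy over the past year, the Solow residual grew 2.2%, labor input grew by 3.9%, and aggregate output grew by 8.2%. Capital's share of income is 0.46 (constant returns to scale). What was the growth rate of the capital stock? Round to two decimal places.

8.47%

Labor's share = 1 − 0.46 = 0.54.
gY = gA + 0.54×3.9 + 0.46×g.
0.46×g = 8.2 − 2.2 − 2.106 = 3.894.
g = 3.894 / 0.46 = 8.4652%.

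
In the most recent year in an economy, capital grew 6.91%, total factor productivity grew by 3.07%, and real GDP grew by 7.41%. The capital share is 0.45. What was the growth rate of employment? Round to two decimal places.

2.24%

Labor's share = 1 − 0.45 = 0.55.
gY = gA + 0.45×6.91 + 0.55×g.
0.55×g = 7.41 − 3.07 − 3.1095 = 1.2305.
g = 1.2305 / 0.55 = 2.2373%.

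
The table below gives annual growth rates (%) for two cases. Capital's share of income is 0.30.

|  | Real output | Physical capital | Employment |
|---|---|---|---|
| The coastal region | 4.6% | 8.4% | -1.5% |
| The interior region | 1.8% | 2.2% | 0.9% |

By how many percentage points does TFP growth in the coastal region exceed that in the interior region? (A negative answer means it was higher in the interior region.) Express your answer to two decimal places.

2.62 percentage points

Labor's share = 1 − 0.3 = 0.7.
The coastal region: TFP = 4.6 − 2.52 + 1.05 = 3.13%.
The interior region: TFP = 1.8 − 0.66 − 0.63 = 0.51%.
Difference = 3.13 − (0.51) = 2.62 pp.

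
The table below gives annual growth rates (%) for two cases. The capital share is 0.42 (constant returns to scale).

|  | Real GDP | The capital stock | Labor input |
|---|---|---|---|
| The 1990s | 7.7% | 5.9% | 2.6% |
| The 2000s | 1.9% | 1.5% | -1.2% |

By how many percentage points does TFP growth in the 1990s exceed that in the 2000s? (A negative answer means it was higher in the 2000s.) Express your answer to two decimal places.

Labor's share = 1 − 0.42 = 0.58.
The 1990s: TFP = 7.7 − 2.478 − 1.508 = 3.714%.
The 2000s: TFP = 1.9 − 0.63 + 0.696 = 1.966%.
Difference = 3.714 − (1.966) = 1.748 pp.

1.75 percentage points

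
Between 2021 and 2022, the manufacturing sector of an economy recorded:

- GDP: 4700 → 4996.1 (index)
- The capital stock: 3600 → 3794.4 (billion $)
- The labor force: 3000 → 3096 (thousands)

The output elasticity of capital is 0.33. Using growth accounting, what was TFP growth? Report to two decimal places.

GDP growth = (4996.1 − 4700) / 4700 = 6.3%.
The capital stock growth = (3794.4 − 3600) / 3600 = 5.4%.
The labor force growth = (3096 − 3000) / 3000 = 3.2%.
Labor's share = 1 − 0.33 = 0.67.
The capital stock: 0.33 × 5.4 = 1.782 pp.
The labor force: 0.67 × 3.2 = 2.144 pp.
TFP growth = 6.3 − 3.926 = 2.374%.

2.37%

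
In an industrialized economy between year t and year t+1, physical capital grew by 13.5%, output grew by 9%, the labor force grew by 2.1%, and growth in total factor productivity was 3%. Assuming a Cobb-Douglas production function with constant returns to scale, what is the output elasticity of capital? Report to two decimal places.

gY = gA + α·gK + (1−α)·gL, so gY − gA − gL = α(gK − gL).
9 − 3 − 2.1 = α × (13.5 − 2.1).
3.9 = 11.4 α, so α = 0.3421.

α = 0.34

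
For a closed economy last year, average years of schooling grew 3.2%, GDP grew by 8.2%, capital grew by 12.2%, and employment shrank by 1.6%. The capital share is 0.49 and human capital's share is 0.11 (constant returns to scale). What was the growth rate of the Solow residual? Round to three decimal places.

Labor's share = 1 − 0.49 − 0.11 = 0.4.
Capital: 0.49 × 12.2 = 5.978 pp.
Average years of schooling: 0.11 × 3.2 = 0.352 pp.
Employment: 0.4 × (-1.6) = -0.64 pp.
TFP growth = 8.2 − 5.69 = 2.51%.

2.510%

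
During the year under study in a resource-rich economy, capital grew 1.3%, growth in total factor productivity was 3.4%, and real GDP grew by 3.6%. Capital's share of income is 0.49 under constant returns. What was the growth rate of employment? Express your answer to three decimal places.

-0.857%

Labor's share = 1 − 0.49 = 0.51.
gY = gA + 0.49×1.3 + 0.51×g.
0.51×g = 3.6 − 3.4 − 0.637 = -0.437.
g = -0.437 / 0.51 = -0.85686%.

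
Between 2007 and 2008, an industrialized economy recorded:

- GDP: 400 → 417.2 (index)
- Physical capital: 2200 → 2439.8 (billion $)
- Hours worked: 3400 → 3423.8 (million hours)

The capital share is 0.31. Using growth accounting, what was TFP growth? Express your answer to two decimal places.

GDP growth = (417.2 − 400) / 400 = 4.3%.
Physical capital growth = (2439.8 − 2200) / 2200 = 10.9%.
Hours worked growth = (3423.8 − 3400) / 3400 = 0.7%.
Labor's share = 1 − 0.31 = 0.69.
Physical capital: 0.31 × 10.9 = 3.379 pp.
Hours worked: 0.69 × 0.7 = 0.483 pp.
TFP growth = 4.3 − 3.862 = 0.438%.

0.44%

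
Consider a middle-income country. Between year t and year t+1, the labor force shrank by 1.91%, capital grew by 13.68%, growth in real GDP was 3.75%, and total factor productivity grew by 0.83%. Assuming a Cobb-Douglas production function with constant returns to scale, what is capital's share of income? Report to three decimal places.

gY = gA + α·gK + (1−α)·gL, so gY − gA − gL = α(gK − gL).
3.75 − 0.83 + 1.91 = α × (13.68 − (-1.91)).
4.83 = 15.59 α, so α = 0.30981.

α = 0.310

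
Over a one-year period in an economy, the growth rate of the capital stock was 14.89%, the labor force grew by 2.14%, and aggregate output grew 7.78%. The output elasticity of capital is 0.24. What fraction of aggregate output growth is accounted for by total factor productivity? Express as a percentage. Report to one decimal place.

Labor's share = 1 − 0.24 = 0.76.
The capital stock: 0.24 × 14.89 = 3.5736 pp.
The labor force: 0.76 × 2.14 = 1.6264 pp.
TFP growth = 7.78 − 5.2 = 2.58%.
TFP share of growth = 2.58 / 7.78 × 100 = 33.162%.

33.2%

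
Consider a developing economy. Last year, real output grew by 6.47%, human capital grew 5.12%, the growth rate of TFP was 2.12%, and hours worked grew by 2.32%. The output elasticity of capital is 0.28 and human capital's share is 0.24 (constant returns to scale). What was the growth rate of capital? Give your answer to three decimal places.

Labor's share = 1 − 0.28 − 0.24 = 0.48.
gY = gA + 0.24×5.12 + 0.48×2.32 + 0.28×g.
0.28×g = 6.47 − 2.12 − 2.3424 = 2.0076.
g = 2.0076 / 0.28 = 7.17%.

Capital grew 7.170%.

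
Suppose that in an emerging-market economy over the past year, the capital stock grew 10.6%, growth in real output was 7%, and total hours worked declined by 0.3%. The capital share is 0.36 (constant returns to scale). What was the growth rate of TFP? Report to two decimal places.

TFP growth was 3.38%.

Labor's share = 1 − 0.36 = 0.64.
The capital stock: 0.36 × 10.6 = 3.816 pp.
Total hours worked: 0.64 × (-0.3) = -0.192 pp.
TFP growth = 7 − 3.624 = 3.376%.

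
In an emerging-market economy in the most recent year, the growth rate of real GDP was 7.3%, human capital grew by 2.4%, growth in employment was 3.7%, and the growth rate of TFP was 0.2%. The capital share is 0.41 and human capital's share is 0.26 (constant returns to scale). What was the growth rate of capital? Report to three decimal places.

Labor's share = 1 − 0.41 − 0.26 = 0.33.
gY = gA + 0.26×2.4 + 0.33×3.7 + 0.41×g.
0.41×g = 7.3 − 0.2 − 1.845 = 5.255.
g = 5.255 / 0.41 = 12.81707%.

12.817%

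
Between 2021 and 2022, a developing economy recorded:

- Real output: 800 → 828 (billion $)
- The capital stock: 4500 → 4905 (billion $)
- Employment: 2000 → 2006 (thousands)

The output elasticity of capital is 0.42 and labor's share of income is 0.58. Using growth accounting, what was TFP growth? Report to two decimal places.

Real output growth = (828 − 800) / 800 = 3.5%.
The capital stock growth = (4905 − 4500) / 4500 = 9%.
Employment growth = (2006 − 2000) / 2000 = 0.3%.
Labor's share = 1 − 0.42 = 0.58.
The capital stock: 0.42 × 9 = 3.78 pp.
Employment: 0.58 × 0.3 = 0.174 pp.
TFP growth = 3.5 − 3.954 = -0.454%.

-0.45%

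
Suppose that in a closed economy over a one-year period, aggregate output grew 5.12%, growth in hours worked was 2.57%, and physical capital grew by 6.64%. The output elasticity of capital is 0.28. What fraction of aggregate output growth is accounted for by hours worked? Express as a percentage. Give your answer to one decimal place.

Hours worked accounted for 36.1% of growth.

Labor's share = 1 − 0.28 = 0.72.
Hours worked contributed 0.72 × 2.57 = 1.8504 pp.
Share of growth = 1.8504 / 5.12 × 100 = 36.141%.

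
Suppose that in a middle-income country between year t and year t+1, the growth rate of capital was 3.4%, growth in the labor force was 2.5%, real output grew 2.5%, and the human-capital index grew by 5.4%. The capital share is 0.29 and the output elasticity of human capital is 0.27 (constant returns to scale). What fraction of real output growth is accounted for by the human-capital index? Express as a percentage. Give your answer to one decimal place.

58.3%

The human-capital index contributed 0.27 × 5.4 = 1.458 pp.
Share of growth = 1.458 / 2.5 × 100 = 58.32%.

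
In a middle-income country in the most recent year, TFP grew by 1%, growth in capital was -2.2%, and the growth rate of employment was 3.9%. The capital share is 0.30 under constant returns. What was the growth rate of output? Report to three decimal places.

Output growth was 3.070%.

Labor's share = 1 − 0.3 = 0.7.
Capital: 0.3 × (-2.2) = -0.66 pp.
Employment: 0.7 × 3.9 = 2.73 pp.
Output growth = 1 + 2.07 = 3.07%.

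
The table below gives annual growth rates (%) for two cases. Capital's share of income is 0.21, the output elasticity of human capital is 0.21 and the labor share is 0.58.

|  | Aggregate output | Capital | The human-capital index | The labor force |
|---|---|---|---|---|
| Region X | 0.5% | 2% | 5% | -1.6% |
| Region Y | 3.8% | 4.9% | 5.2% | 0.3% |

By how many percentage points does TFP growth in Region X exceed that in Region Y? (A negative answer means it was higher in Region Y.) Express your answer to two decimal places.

Labor's share = 1 − 0.21 − 0.21 = 0.58.
Region X: TFP = 0.5 − 0.42 − 1.05 + 0.928 = -0.042%.
Region Y: TFP = 3.8 − 1.029 − 1.092 − 0.174 = 1.505%.
Difference = -0.042 − (1.505) = -1.547 pp.

-1.55 percentage points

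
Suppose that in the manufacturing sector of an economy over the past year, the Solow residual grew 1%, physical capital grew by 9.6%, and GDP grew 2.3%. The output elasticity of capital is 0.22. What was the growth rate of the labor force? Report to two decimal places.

Labor's share = 1 − 0.22 = 0.78.
gY = gA + 0.22×9.6 + 0.78×g.
0.78×g = 2.3 − 1 − 2.112 = -0.812.
g = -0.812 / 0.78 = -1.041%.

-1.04%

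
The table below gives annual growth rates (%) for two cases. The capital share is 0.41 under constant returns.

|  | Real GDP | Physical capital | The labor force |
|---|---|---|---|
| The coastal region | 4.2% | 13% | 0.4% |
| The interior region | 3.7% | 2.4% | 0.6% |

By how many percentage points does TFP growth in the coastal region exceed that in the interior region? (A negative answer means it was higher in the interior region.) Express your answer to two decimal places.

Labor's share = 1 − 0.41 = 0.59.
The coastal region: TFP = 4.2 − 5.33 − 0.236 = -1.366%.
The interior region: TFP = 3.7 − 0.984 − 0.354 = 2.362%.
Difference = -1.366 − (2.362) = -3.728 pp.

-3.73 percentage points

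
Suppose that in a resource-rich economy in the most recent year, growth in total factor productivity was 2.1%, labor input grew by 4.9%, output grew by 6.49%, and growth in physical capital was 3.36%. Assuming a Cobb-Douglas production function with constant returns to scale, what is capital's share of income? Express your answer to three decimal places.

gY = gA + α·gK + (1−α)·gL, so gY − gA − gL = α(gK − gL).
6.49 − 2.1 − 4.9 = α × (3.36 − 4.9).
-0.51 = -1.54 α, so α = 0.33117.

α = 0.331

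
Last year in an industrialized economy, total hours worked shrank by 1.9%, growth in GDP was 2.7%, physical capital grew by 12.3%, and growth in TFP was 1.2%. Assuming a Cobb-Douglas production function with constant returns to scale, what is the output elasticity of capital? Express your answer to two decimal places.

The output elasticity of capital is 0.24.

gY = gA + α·gK + (1−α)·gL, so gY − gA − gL = α(gK − gL).
2.7 − 1.2 + 1.9 = α × (12.3 − (-1.9)).
3.4 = 14.2 α, so α = 0.2394.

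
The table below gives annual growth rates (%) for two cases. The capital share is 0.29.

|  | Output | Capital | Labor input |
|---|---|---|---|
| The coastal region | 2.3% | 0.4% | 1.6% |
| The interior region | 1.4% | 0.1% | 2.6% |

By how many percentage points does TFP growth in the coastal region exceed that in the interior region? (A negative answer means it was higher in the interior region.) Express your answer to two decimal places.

Labor's share = 1 − 0.29 = 0.71.
The coastal region: TFP = 2.3 − 0.116 − 1.136 = 1.048%.
The interior region: TFP = 1.4 − 0.029 − 1.846 = -0.475%.
Difference = 1.048 − (-0.475) = 1.523 pp.

1.52 percentage points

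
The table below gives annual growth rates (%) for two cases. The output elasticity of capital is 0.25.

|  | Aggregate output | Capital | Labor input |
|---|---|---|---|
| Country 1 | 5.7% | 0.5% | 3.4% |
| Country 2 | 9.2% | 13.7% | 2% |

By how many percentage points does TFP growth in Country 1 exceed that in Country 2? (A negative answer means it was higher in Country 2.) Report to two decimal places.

Labor's share = 1 − 0.25 = 0.75.
Country 1: TFP = 5.7 − 0.125 − 2.55 = 3.025%.
Country 2: TFP = 9.2 − 3.425 − 1.5 = 4.275%.
Difference = 3.025 − (4.275) = -1.25 pp.

-1.25 percentage points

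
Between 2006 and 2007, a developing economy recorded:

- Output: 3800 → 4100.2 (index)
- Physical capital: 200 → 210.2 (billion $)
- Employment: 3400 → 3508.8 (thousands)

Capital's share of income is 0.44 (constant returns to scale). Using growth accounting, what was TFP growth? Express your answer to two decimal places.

3.86%

Output growth = (4100.2 − 3800) / 3800 = 7.9%.
Physical capital growth = (210.2 − 200) / 200 = 5.1%.
Employment growth = (3508.8 − 3400) / 3400 = 3.2%.
Labor's share = 1 − 0.44 = 0.56.
Physical capital: 0.44 × 5.1 = 2.244 pp.
Employment: 0.56 × 3.2 = 1.792 pp.
TFP growth = 7.9 − 4.036 = 3.864%.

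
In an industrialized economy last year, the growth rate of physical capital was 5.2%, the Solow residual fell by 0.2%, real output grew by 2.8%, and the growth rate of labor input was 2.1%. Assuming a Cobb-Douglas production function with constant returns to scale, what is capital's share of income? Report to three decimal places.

0.290

gY = gA + α·gK + (1−α)·gL, so gY − gA − gL = α(gK − gL).
2.8 + 0.2 − 2.1 = α × (5.2 − 2.1).
0.9 = 3.1 α, so α = 0.29032.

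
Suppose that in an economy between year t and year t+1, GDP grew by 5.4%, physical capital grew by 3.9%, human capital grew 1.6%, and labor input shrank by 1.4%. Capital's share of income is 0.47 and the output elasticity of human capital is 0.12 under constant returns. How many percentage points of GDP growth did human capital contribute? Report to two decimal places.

Contribution = share × growth = 0.12 × 1.6 = 0.192 pp.

0.19 percentage points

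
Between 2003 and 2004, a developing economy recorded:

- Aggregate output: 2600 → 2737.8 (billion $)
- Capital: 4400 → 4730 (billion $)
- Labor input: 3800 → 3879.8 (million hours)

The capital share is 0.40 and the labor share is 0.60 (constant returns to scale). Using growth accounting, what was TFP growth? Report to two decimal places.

1.04%

Aggregate output growth = (2737.8 − 2600) / 2600 = 5.3%.
Capital growth = (4730 − 4400) / 4400 = 7.5%.
Labor input growth = (3879.8 − 3800) / 3800 = 2.1%.
Labor's share = 1 − 0.4 = 0.6.
Capital: 0.4 × 7.5 = 3 pp.
Labor input: 0.6 × 2.1 = 1.26 pp.
TFP growth = 5.3 − 4.26 = 1.04%.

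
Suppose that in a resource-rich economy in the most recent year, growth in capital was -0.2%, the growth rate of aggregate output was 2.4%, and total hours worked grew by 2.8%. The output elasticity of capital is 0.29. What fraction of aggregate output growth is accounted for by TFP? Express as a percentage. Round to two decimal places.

19.58%

Labor's share = 1 − 0.29 = 0.71.
Capital: 0.29 × (-0.2) = -0.058 pp.
Total hours worked: 0.71 × 2.8 = 1.988 pp.
TFP growth = 2.4 − 1.93 = 0.47%.
TFP share of growth = 0.47 / 2.4 × 100 = 19.5833%.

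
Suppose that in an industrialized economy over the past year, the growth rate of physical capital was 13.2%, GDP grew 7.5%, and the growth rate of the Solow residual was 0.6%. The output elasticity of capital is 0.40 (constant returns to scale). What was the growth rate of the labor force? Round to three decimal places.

The labor force growth was 2.700%.

Labor's share = 1 − 0.4 = 0.6.
gY = gA + 0.4×13.2 + 0.6×g.
0.6×g = 7.5 − 0.6 − 5.28 = 1.62.
g = 1.62 / 0.6 = 2.7%.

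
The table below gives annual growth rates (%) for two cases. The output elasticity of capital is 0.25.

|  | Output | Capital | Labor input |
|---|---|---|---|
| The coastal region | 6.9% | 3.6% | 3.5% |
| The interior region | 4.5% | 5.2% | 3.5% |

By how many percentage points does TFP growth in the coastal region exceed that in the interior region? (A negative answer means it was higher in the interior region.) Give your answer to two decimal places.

2.80 percentage points

Labor's share = 1 − 0.25 = 0.75.
The coastal region: TFP = 6.9 − 0.9 − 2.625 = 3.375%.
The interior region: TFP = 4.5 − 1.3 − 2.625 = 0.575%.
Difference = 3.375 − (0.575) = 2.8 pp.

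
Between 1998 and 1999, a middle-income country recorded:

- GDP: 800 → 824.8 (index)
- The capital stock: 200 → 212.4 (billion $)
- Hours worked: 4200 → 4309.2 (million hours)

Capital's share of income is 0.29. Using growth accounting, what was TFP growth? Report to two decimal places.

GDP growth = (824.8 − 800) / 800 = 3.1%.
The capital stock growth = (212.4 − 200) / 200 = 6.2%.
Hours worked growth = (4309.2 − 4200) / 4200 = 2.6%.
Labor's share = 1 − 0.29 = 0.71.
The capital stock: 0.29 × 6.2 = 1.798 pp.
Hours worked: 0.71 × 2.6 = 1.846 pp.
TFP growth = 3.1 − 3.644 = -0.544%.

-0.54%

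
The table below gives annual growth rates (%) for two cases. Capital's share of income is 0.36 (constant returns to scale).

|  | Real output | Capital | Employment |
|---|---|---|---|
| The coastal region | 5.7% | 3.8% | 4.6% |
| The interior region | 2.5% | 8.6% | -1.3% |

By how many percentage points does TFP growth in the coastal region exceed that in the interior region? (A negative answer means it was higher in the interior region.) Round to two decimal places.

Labor's share = 1 − 0.36 = 0.64.
The coastal region: TFP = 5.7 − 1.368 − 2.944 = 1.388%.
The interior region: TFP = 2.5 − 3.096 + 0.832 = 0.236%.
Difference = 1.388 − (0.236) = 1.152 pp.

1.15 percentage points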